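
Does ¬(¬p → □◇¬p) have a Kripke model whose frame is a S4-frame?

Satisfiable

1. ¬(¬p → □◇¬p), w0
2. ¬p, w0   [¬→-rule on 1]
3. ¬□◇¬p, w0   [¬→-rule on 1]
4. ¬◇¬p, w1   [¬□-rule on 3: fresh world w1, w0Rw1]
5. p, w1   [¬◇-rule on 4 via w1Rw1]
Accessibility: w0Rw0, w0Rw1, w1Rw1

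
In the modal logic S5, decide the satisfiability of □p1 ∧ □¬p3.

1. □p1 ∧ □¬p3, u
2. □p1, u   [∧-rule on 1]
3. □¬p3, u   [∧-rule on 1]
4. p1, u   [□-rule on 2 via uRu]
5. ¬p3, u   [□-rule on 3 via uRu]
Accessibility: uRu

Yes, satisfiable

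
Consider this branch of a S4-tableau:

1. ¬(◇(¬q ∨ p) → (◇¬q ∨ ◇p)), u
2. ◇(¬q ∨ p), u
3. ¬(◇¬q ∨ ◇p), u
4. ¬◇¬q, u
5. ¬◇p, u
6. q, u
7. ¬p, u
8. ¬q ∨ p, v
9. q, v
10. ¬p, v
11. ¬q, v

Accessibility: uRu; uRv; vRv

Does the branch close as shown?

Closed

Both q and ¬q appear at v.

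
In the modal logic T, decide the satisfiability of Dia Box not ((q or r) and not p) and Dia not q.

Satisfiable (open branch found)

1. Dia Box not ((q or r) and not p) and Dia not q, u
2. Dia Box not ((q or r) and not p), u
3. Dia not q, u
4. Box not ((q or r) and not p), v
5. not ((q or r) and not p), v
6. p, v
7. not q, w
Accessibility: uRu, uRv, uRw, vRv, wRw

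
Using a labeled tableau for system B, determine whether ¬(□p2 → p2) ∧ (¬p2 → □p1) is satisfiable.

Unsatisfiable (every branch closes)

1. ¬(□p2 → p2) ∧ (¬p2 → □p1), w0
2. ¬(□p2 → p2), w0   [∧-rule on 1]
3. ¬p2 → □p1, w0   [∧-rule on 1]
4. □p2, w0   [¬→-rule on 2]
5. ¬p2, w0   [¬→-rule on 2]
6. p2, w0   [□-rule on 4 via w0Rw0]
Accessibility: w0Rw0
Branch closes: p2 and ¬p2 both at w0.
Every branch closes; the branch above is one of them.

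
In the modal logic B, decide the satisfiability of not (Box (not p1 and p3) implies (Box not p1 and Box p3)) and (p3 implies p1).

1. not (Box (not p1 and p3) implies (Box not p1 and Box p3)) and (p3 implies p1), 0
2. not (Box (not p1 and p3) implies (Box not p1 and Box p3)), 0   [and-rule on 1]
3. p3 implies p1, 0   [and-rule on 1]
4. Box (not p1 and p3), 0   [neg-implies-rule on 2]
5. not (Box not p1 and Box p3), 0   [neg-implies-rule on 2]
6. not p1 and p3, 0   [Box-rule on 4 via 0R0]
7. not p1, 0   [and-rule on 6]
8. p3, 0   [and-rule on 6]
9. p1, 0   [implies-rule on 3 (branches; this branch)]
Accessibility: 0R0
Branch closes: p1 and not p1 both at 0.
Every branch closes; the branch above is one of them.

Unsatisfiable (every branch closes)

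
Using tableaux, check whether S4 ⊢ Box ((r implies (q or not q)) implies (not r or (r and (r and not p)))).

Tableau for the negation not Box ((r implies (q or not q)) implies (not r or (r and (r and not p)))):
1. not Box ((r implies (q or not q)) implies (not r or (r and (r and not p)))), w0
2. not ((r implies (q or not q)) implies (not r or (r and (r and not p)))), w1
3. r implies (q or not q), w1
4. not (not r or (r and (r and not p))), w1
5. r, w1
6. not (r and (r and not p)), w1
7. q or not q, w1
8. not (r and not p), w1
9. not q, w1
10. p, w1
Accessibility: w0Rw0, w0Rw1, w1Rw1
The negation has an open branch (countermodel exists).

No, not valid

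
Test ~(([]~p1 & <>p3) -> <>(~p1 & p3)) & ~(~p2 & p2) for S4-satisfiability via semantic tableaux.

1. ~(([]~p1 & <>p3) -> <>(~p1 & p3)) & ~(~p2 & p2), w0
2. ~(([]~p1 & <>p3) -> <>(~p1 & p3)), w0
3. ~(~p2 & p2), w0
4. []~p1 & <>p3, w0
5. ~<>(~p1 & p3), w0
6. []~p1, w0
7. <>p3, w0
8. ~(~p1 & p3), w0
9. ~p1, w0
10. ~p2, w0
11. ~p3, w0
12. p3, w1
13. ~(~p1 & p3), w1
14. ~p1, w1
15. ~p3, w1
Accessibility: w0Rw0, w0Rw1, w1Rw1
Branch closes: p3 and ~p3 both at w1.
(One branch shown.) All branches close.

Unsatisfiable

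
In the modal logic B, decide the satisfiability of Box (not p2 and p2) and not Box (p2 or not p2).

1. Box (not p2 and p2) and not Box (p2 or not p2), w0
2. Box (not p2 and p2), w0   [and-rule on 1]
3. not Box (p2 or not p2), w0   [and-rule on 1]
4. not p2 and p2, w0   [Box-rule on 2 via w0Rw0]
5. not p2, w0   [and-rule on 4]
6. p2, w0   [and-rule on 4]
Accessibility: w0Rw0
Branch closes: p2 and not p2 both at w0.
Every branch closes; the branch above is one of them.

Unsatisfiable (every branch closes)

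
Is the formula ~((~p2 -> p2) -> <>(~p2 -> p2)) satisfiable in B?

No, unsatisfiable

1. ~((~p2 -> p2) -> <>(~p2 -> p2)), 0
2. ~p2 -> p2, 0
3. ~<>(~p2 -> p2), 0
4. ~(~p2 -> p2), 0
5. ~p2, 0
6. p2, 0
Accessibility: 0R0
Branch closes: p2 and ~p2 both at 0.
Every branch closes; the branch above is one of them.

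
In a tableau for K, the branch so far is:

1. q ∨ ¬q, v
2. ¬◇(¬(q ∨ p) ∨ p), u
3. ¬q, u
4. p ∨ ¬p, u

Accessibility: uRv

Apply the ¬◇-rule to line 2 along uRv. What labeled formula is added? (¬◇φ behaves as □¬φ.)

¬◇φ behaves as □¬φ: propagate the negated body to each accessible world.

¬(¬(q ∨ p) ∨ p), v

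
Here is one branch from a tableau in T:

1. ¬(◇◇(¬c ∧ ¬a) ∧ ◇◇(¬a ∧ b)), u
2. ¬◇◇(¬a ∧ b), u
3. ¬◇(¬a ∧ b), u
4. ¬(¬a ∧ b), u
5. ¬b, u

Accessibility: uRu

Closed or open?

No world carries both an atom and its negation.

Open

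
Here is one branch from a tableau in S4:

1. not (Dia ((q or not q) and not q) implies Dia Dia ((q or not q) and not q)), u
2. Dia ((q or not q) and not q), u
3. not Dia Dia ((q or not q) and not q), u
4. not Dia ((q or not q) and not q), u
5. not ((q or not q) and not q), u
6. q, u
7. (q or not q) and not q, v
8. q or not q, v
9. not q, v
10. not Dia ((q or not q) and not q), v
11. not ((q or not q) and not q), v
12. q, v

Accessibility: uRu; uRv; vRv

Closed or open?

Yes, closed

Both q and not q appear at v.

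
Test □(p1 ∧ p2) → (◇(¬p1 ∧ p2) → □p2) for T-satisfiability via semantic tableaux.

1. □(p1 ∧ p2) → (◇(¬p1 ∧ p2) → □p2), w0
2. ◇(¬p1 ∧ p2) → □p2, w0
3. □p2, w0
4. p2, w0
Accessibility: w0Rw0

Yes, satisfiable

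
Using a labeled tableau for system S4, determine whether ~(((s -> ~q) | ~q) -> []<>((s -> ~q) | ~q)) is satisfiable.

1. ~(((s -> ~q) | ~q) -> []<>((s -> ~q) | ~q)), u
2. (s -> ~q) | ~q, u   [~->-rule on 1]
3. ~[]<>((s -> ~q) | ~q), u   [~->-rule on 1]
4. ~q, u   [|-rule on 2 (branches; this branch)]
5. ~<>((s -> ~q) | ~q), v   [~[]-rule on 3: fresh world v, uRv]
6. ~((s -> ~q) | ~q), v   [~<>-rule on 5 via vRv]
7. ~(s -> ~q), v   [~|-rule on 6]
8. q, v   [~|-rule on 6]
9. s, v   [~->-rule on 7]
Accessibility: uRu, uRv, vRv

Satisfiable (open branch found)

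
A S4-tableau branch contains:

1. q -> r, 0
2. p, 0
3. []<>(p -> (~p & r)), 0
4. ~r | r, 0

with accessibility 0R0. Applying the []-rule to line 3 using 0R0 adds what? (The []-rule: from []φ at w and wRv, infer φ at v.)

<>(p -> (~p & r)), 0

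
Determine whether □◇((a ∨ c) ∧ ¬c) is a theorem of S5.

Not valid

Tableau for the negation ¬□◇((a ∨ c) ∧ ¬c):
1. ¬□◇((a ∨ c) ∧ ¬c), u
2. ¬◇((a ∨ c) ∧ ¬c), v   [¬□-rule on 1: fresh world v, uRv]
3. ¬((a ∨ c) ∧ ¬c), u   [¬◇-rule on 2 via vRu]
4. ¬((a ∨ c) ∧ ¬c), v   [¬◇-rule on 2 via vRv]
5. c, u   [¬∧-rule on 3 (branches; this branch)]
6. c, v   [¬∧-rule on 4 (branches; this branch)]
Accessibility: uRu, uRv, vRu, vRv
The negation has an open branch (countermodel exists).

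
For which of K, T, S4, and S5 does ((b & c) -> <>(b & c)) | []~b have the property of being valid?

T-tableau for the negation ~(((b & c) -> <>(b & c)) | []~b):
1. ~(((b & c) -> <>(b & c)) | []~b), w0
2. ~((b & c) -> <>(b & c)), w0   [~|-rule on 1]
3. ~[]~b, w0   [~|-rule on 1]
4. b & c, w0   [~->-rule on 2]
5. ~<>(b & c), w0   [~->-rule on 2]
6. b, w0   [&-rule on 4]
7. c, w0   [&-rule on 4]
8. ~(b & c), w0   [~<>-rule on 5 via w0Rw0]
9. ~c, w0   [~&-rule on 8 (branches; this branch)]
Accessibility: w0Rw0
Branch closes: c and ~c both at w0.
Every branch closes (one shown): valid in T, hence also in S4, S5 (every theorem of T is a theorem of S4 and S5).
K-tableau for the negation ~(((b & c) -> <>(b & c)) | []~b):
1. ~(((b & c) -> <>(b & c)) | []~b), w0
2. ~((b & c) -> <>(b & c)), w0   [~|-rule on 1]
3. ~[]~b, w0   [~|-rule on 1]
4. b & c, w0   [~->-rule on 2]
5. ~<>(b & c), w0   [~->-rule on 2]
6. b, w0   [&-rule on 4]
7. c, w0   [&-rule on 4]
8. b, w1   [~[]-rule on 3: fresh world w1, w0Rw1]
9. ~(b & c), w1   [~<>-rule on 5 via w0Rw1]
10. ~c, w1   [~&-rule on 9 (branches; this branch)]
Accessibility: w0Rw1
Complete open branch: countermodel on a K-frame, so not valid in K.

T, S4, S5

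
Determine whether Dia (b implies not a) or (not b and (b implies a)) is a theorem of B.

Invalid (countermodel exists)

Tableau for the negation not (Dia (b implies not a) or (not b and (b implies a))):
1. not (Dia (b implies not a) or (not b and (b implies a))), u
2. not Dia (b implies not a), u
3. not (not b and (b implies a)), u
4. not (b implies not a), u
5. b, u
6. a, u
Accessibility: uRu
The negation has an open branch (countermodel exists).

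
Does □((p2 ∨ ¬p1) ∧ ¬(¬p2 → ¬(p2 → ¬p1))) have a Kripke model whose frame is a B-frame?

Satisfiable (open branch found)

1. □((p2 ∨ ¬p1) ∧ ¬(¬p2 → ¬(p2 → ¬p1))), u
2. (p2 ∨ ¬p1) ∧ ¬(¬p2 → ¬(p2 → ¬p1)), u
3. p2 ∨ ¬p1, u
4. ¬(¬p2 → ¬(p2 → ¬p1)), u
5. ¬p2, u
6. p2 → ¬p1, u
7. ¬p1, u
Accessibility: uRu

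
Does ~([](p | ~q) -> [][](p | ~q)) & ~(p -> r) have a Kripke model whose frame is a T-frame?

1. ~([](p | ~q) -> [][](p | ~q)) & ~(p -> r), u
2. ~([](p | ~q) -> [][](p | ~q)), u
3. ~(p -> r), u
4. [](p | ~q), u
5. ~[][](p | ~q), u
6. p, u
7. ~r, u
8. p | ~q, u
9. ~q, u
10. ~[](p | ~q), v
11. p | ~q, v
12. ~q, v
13. ~(p | ~q), w
14. ~p, w
15. q, w
Accessibility: uRu, uRv, vRv, vRw, wRw

Satisfiable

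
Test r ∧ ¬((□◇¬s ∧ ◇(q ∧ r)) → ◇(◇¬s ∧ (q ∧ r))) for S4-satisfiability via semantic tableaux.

1. r ∧ ¬((□◇¬s ∧ ◇(q ∧ r)) → ◇(◇¬s ∧ (q ∧ r))), 0
2. r, 0
3. ¬((□◇¬s ∧ ◇(q ∧ r)) → ◇(◇¬s ∧ (q ∧ r))), 0
4. □◇¬s ∧ ◇(q ∧ r), 0
5. ¬◇(◇¬s ∧ (q ∧ r)), 0
6. □◇¬s, 0
7. ◇(q ∧ r), 0
8. ¬(◇¬s ∧ (q ∧ r)), 0
9. ◇¬s, 0
10. ¬(q ∧ r), 0
11. ¬q, 0
12. q ∧ r, 1
13. q, 1
14. r, 1
15. ¬(◇¬s ∧ (q ∧ r)), 1
16. ◇¬s, 1
17. ¬◇¬s, 1
18. s, 1
19. ¬s, 2
20. ¬(◇¬s ∧ (q ∧ r)), 2
21. ◇¬s, 2
22. ¬(q ∧ r), 2
23. ¬r, 2
24. ¬s, 3
25. ¬(◇¬s ∧ (q ∧ r)), 3
26. ◇¬s, 3
27. s, 3
Accessibility: 0R0, 0R1, 0R2, 0R3, 1R1, 1R3, 2R2, 3R3
Branch closes: s and ¬s both at 3.
Every branch closes; the branch above is one of them.

No, unsatisfiable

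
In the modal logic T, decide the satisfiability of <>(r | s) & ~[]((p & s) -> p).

Unsatisfiable (every branch closes)

1. <>(r | s) & ~[]((p & s) -> p), 0
2. <>(r | s), 0
3. ~[]((p & s) -> p), 0
4. r | s, 1
5. s, 1
6. ~((p & s) -> p), 2
7. p & s, 2
8. ~p, 2
9. p, 2
10. s, 2
Accessibility: 0R0, 0R1, 0R2, 1R1, 2R2
Branch closes: p and ~p both at 2.
All branches of the tableau close; one closing branch shown above.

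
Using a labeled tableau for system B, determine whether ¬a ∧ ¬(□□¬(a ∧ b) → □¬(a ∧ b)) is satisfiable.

1. ¬a ∧ ¬(□□¬(a ∧ b) → □¬(a ∧ b)), w0
2. ¬a, w0   [∧-rule on 1]
3. ¬(□□¬(a ∧ b) → □¬(a ∧ b)), w0   [∧-rule on 1]
4. □□¬(a ∧ b), w0   [¬→-rule on 3]
5. ¬□¬(a ∧ b), w0   [¬→-rule on 3]
6. □¬(a ∧ b), w0   [□-rule on 4 via w0Rw0]
7. ¬(a ∧ b), w0   [□-rule on 6 via w0Rw0]
8. ¬b, w0   [¬∧-rule on 7 (branches; this branch)]
9. a ∧ b, w1   [¬□-rule on 5: fresh world w1, w0Rw1]
10. a, w1   [∧-rule on 9]
11. b, w1   [∧-rule on 9]
12. □¬(a ∧ b), w1   [□-rule on 4 via w0Rw1]
13. ¬(a ∧ b), w1   [□-rule on 6 via w0Rw1]
14. ¬b, w1   [¬∧-rule on 13 (branches; this branch)]
Accessibility: w0Rw0, w0Rw1, w1Rw0, w1Rw1
Branch closes: b and ¬b both at w1.
(One branch shown.) All branches close.

No, unsatisfiable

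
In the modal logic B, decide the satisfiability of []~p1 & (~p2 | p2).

Satisfiable

1. []~p1 & (~p2 | p2), u
2. []~p1, u   [&-rule on 1]
3. ~p2 | p2, u   [&-rule on 1]
4. ~p1, u   [[]-rule on 2 via uRu]
5. p2, u   [|-rule on 3 (branches; this branch)]
Accessibility: uRu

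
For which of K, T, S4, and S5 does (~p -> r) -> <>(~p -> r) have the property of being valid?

T, S4, S5

T-tableau for the negation ~((~p -> r) -> <>(~p -> r)):
1. ~((~p -> r) -> <>(~p -> r)), 0
2. ~p -> r, 0
3. ~<>(~p -> r), 0
4. ~(~p -> r), 0
5. ~p, 0
6. ~r, 0
7. r, 0
Accessibility: 0R0
Branch closes: r and ~r both at 0.
Every branch closes (one shown): valid in T, hence also in S4, S5 (every theorem of T is a theorem of S4 and S5).
K-tableau for the negation ~((~p -> r) -> <>(~p -> r)):
1. ~((~p -> r) -> <>(~p -> r)), 0
2. ~p -> r, 0
3. ~<>(~p -> r), 0
4. r, 0
Complete open branch: countermodel on a K-frame, so not valid in K.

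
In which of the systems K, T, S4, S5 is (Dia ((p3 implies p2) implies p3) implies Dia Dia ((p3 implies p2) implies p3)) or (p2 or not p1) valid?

T, S4, S5

K-tableau for the negation not ((Dia ((p3 implies p2) implies p3) implies Dia Dia ((p3 implies p2) implies p3)) or (p2 or not p1)):
1. not ((Dia ((p3 implies p2) implies p3) implies Dia Dia ((p3 implies p2) implies p3)) or (p2 or not p1)), w0
2. not (Dia ((p3 implies p2) implies p3) implies Dia Dia ((p3 implies p2) implies p3)), w0
3. not (p2 or not p1), w0
4. Dia ((p3 implies p2) implies p3), w0
5. not Dia Dia ((p3 implies p2) implies p3), w0
6. not p2, w0
7. p1, w0
8. (p3 implies p2) implies p3, w1
9. not Dia ((p3 implies p2) implies p3), w1
10. p3, w1
Accessibility: w0Rw1
Complete open branch: countermodel on a K-frame, so not valid in K.
T-tableau for the negation not ((Dia ((p3 implies p2) implies p3) implies Dia Dia ((p3 implies p2) implies p3)) or (p2 or not p1)):
1. not ((Dia ((p3 implies p2) implies p3) implies Dia Dia ((p3 implies p2) implies p3)) or (p2 or not p1)), w0
2. not (Dia ((p3 implies p2) implies p3) implies Dia Dia ((p3 implies p2) implies p3)), w0
3. not (p2 or not p1), w0
4. Dia ((p3 implies p2) implies p3), w0
5. not Dia Dia ((p3 implies p2) implies p3), w0
6. not p2, w0
7. p1, w0
8. not Dia ((p3 implies p2) implies p3), w0
9. not ((p3 implies p2) implies p3), w0
10. p3 implies p2, w0
11. not p3, w0
12. (p3 implies p2) implies p3, w1
13. not Dia ((p3 implies p2) implies p3), w1
14. not ((p3 implies p2) implies p3), w1
15. p3 implies p2, w1
16. not p3, w1
17. not (p3 implies p2), w1
18. p3, w1
19. not p2, w1
Accessibility: w0Rw0, w0Rw1, w1Rw1
Branch closes: p3 and not p3 both at w1.
Every branch closes (one shown): valid in T, hence also in S4, S5 (every theorem of T is a theorem of S4 and S5).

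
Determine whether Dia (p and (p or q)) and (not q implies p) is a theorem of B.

Tableau for the negation not (Dia (p and (p or q)) and (not q implies p)):
1. not (Dia (p and (p or q)) and (not q implies p)), u
2. not (not q implies p), u   [neg-and-rule on 1 (branches; this branch)]
3. not q, u   [neg-implies-rule on 2]
4. not p, u   [neg-implies-rule on 2]
Accessibility: uRu
The negation has an open branch (countermodel exists).

Not valid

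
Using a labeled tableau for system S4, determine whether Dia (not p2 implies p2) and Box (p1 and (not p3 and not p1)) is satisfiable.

No, unsatisfiable

1. Dia (not p2 implies p2) and Box (p1 and (not p3 and not p1)), 0
2. Dia (not p2 implies p2), 0
3. Box (p1 and (not p3 and not p1)), 0
4. p1 and (not p3 and not p1), 0
5. p1, 0
6. not p3 and not p1, 0
7. not p3, 0
8. not p1, 0
Accessibility: 0R0
Branch closes: p1 and not p1 both at 0.
Every branch closes; the branch above is one of them.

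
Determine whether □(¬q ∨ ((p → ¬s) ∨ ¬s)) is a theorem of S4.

Tableau for the negation ¬□(¬q ∨ ((p → ¬s) ∨ ¬s)):
1. ¬□(¬q ∨ ((p → ¬s) ∨ ¬s)), 0
2. ¬(¬q ∨ ((p → ¬s) ∨ ¬s)), 1
3. q, 1
4. ¬((p → ¬s) ∨ ¬s), 1
5. ¬(p → ¬s), 1
6. s, 1
7. p, 1
Accessibility: 0R0, 0R1, 1R1
The negation has an open branch (countermodel exists).

No, not valid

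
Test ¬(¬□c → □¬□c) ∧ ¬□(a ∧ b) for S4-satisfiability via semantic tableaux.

1. ¬(¬□c → □¬□c) ∧ ¬□(a ∧ b), w0
2. ¬(¬□c → □¬□c), w0
3. ¬□(a ∧ b), w0
4. ¬□c, w0
5. ¬□¬□c, w0
6. ¬(a ∧ b), w1
7. ¬b, w1
8. ¬c, w2
9. □c, w3
10. c, w3
Accessibility: w0Rw0, w0Rw1, w0Rw2, w0Rw3, w1Rw1, w2Rw2, w3Rw3

Satisfiable (open branch found)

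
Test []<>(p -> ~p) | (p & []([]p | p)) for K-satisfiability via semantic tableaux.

Satisfiable (open branch found)

1. []<>(p -> ~p) | (p & []([]p | p)), 0
2. p & []([]p | p), 0
3. p, 0
4. []([]p | p), 0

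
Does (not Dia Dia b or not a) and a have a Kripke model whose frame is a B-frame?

1. (not Dia Dia b or not a) and a, u
2. not Dia Dia b or not a, u
3. a, u
4. not Dia Dia b, u
5. not Dia b, u
6. not b, u
Accessibility: uRu

Yes, satisfiable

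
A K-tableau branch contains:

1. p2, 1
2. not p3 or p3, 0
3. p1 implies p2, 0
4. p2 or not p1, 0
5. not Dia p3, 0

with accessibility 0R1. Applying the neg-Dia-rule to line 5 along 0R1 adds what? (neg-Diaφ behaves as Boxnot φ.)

not p3, 1

neg-Diaφ behaves as Boxnot φ: propagate the negated body to each accessible world.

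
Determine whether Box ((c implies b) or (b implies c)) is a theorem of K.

Yes, valid

Tableau for the negation not Box ((c implies b) or (b implies c)):
1. not Box ((c implies b) or (b implies c)), 0
2. not ((c implies b) or (b implies c)), 1
3. not (c implies b), 1
4. not (b implies c), 1
5. c, 1
6. not b, 1
7. b, 1
8. not c, 1
Accessibility: 0R1
Branch closes: b and not b both at 1.
Every branch of the negation's tableau closes; the branch above is one of them.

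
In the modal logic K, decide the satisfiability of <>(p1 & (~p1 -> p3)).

Yes, satisfiable

1. <>(p1 & (~p1 -> p3)), u
2. p1 & (~p1 -> p3), v   [<>-rule on 1: fresh world v, uRv]
3. p1, v   [&-rule on 2]
4. ~p1 -> p3, v   [&-rule on 2]
5. p3, v   [->-rule on 4 (branches; this branch)]
Accessibility: uRv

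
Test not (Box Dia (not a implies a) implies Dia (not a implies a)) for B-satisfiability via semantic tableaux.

1. not (Box Dia (not a implies a) implies Dia (not a implies a)), 0
2. Box Dia (not a implies a), 0
3. not Dia (not a implies a), 0
4. Dia (not a implies a), 0
5. not (not a implies a), 0
6. not a, 0
7. not a implies a, 1
8. Dia (not a implies a), 1
9. not (not a implies a), 1
10. not a, 1
11. a, 1
Accessibility: 0R0, 0R1, 1R0, 1R1
Branch closes: a and not a both at 1.
All branches of the tableau close; one closing branch shown above.

Unsatisfiable (every branch closes)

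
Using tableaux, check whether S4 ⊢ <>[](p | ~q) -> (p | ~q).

Not valid

Tableau for the negation ~(<>[](p | ~q) -> (p | ~q)):
1. ~(<>[](p | ~q) -> (p | ~q)), w0
2. <>[](p | ~q), w0
3. ~(p | ~q), w0
4. ~p, w0
5. q, w0
6. [](p | ~q), w1
7. p | ~q, w1
8. ~q, w1
Accessibility: w0Rw0, w0Rw1, w1Rw1
The negation has an open branch (countermodel exists).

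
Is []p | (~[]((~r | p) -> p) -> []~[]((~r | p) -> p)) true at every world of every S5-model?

Valid in S5

Tableau for the negation ~([]p | (~[]((~r | p) -> p) -> []~[]((~r | p) -> p))):
1. ~([]p | (~[]((~r | p) -> p) -> []~[]((~r | p) -> p))), u
2. ~[]p, u
3. ~(~[]((~r | p) -> p) -> []~[]((~r | p) -> p)), u
4. ~[]((~r | p) -> p), u
5. ~[]~[]((~r | p) -> p), u
6. ~p, v
7. ~((~r | p) -> p), w
8. ~r | p, w
9. ~p, w
10. ~r, w
11. []((~r | p) -> p), x
12. (~r | p) -> p, u
13. (~r | p) -> p, v
14. (~r | p) -> p, w
15. (~r | p) -> p, x
16. ~(~r | p), u
17. r, u
18. ~p, u
19. ~(~r | p), v
20. r, v
21. ~(~r | p), w
22. r, w
Accessibility: uRu, uRv, uRw, uRx, vRu, vRv, vRw, vRx, wRu, wRv, wRw, wRx, xRu, xRv, xRw, xRx
Branch closes: r and ~r both at w.
Every branch of the negation's tableau closes; the branch above is one of them.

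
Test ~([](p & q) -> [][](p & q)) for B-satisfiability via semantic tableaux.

Satisfiable (open branch found)

1. ~([](p & q) -> [][](p & q)), u
2. [](p & q), u
3. ~[][](p & q), u
4. p & q, u
5. p, u
6. q, u
7. ~[](p & q), v
8. p & q, v
9. p, v
10. q, v
11. ~(p & q), w
12. ~q, w
Accessibility: uRu, uRv, vRu, vRv, vRw, wRv, wRw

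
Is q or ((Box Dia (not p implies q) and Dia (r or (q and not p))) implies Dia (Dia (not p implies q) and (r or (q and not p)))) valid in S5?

Yes, valid

Tableau for the negation not (q or ((Box Dia (not p implies q) and Dia (r or (q and not p))) implies Dia (Dia (not p implies q) and (r or (q and not p))))):
1. not (q or ((Box Dia (not p implies q) and Dia (r or (q and not p))) implies Dia (Dia (not p implies q) and (r or (q and not p))))), u
2. not q, u
3. not ((Box Dia (not p implies q) and Dia (r or (q and not p))) implies Dia (Dia (not p implies q) and (r or (q and not p)))), u
4. Box Dia (not p implies q) and Dia (r or (q and not p)), u
5. not Dia (Dia (not p implies q) and (r or (q and not p))), u
6. Box Dia (not p implies q), u
7. Dia (r or (q and not p)), u
8. not (Dia (not p implies q) and (r or (q and not p))), u
9. Dia (not p implies q), u
10. not (r or (q and not p)), u
11. not r, u
12. not (q and not p), u
13. r or (q and not p), v
14. not (Dia (not p implies q) and (r or (q and not p))), v
15. Dia (not p implies q), v
16. r, v
17. not Dia (not p implies q), v
18. not (not p implies q), u
19. not p, u
20. not (not p implies q), v
21. not p, v
22. not q, v
23. not p implies q, w
24. not (Dia (not p implies q) and (r or (q and not p))), w
25. Dia (not p implies q), w
26. not (not p implies q), w
27. not p, w
28. not q, w
29. q, w
Accessibility: uRu, uRv, uRw, vRu, vRv, vRw, wRu, wRv, wRw
Branch closes: q and not q both at w.
Every branch of the negation's tableau closes; the branch above is one of them.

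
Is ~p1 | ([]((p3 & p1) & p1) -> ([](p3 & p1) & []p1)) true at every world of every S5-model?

Tableau for the negation ~(~p1 | ([]((p3 & p1) & p1) -> ([](p3 & p1) & []p1))):
1. ~(~p1 | ([]((p3 & p1) & p1) -> ([](p3 & p1) & []p1))), w0
2. p1, w0
3. ~([]((p3 & p1) & p1) -> ([](p3 & p1) & []p1)), w0
4. []((p3 & p1) & p1), w0
5. ~([](p3 & p1) & []p1), w0
6. (p3 & p1) & p1, w0
7. p3 & p1, w0
8. p3, w0
9. ~[](p3 & p1), w0
10. ~(p3 & p1), w1
11. (p3 & p1) & p1, w1
12. p3 & p1, w1
13. p1, w1
14. p3, w1
15. ~p1, w1
Accessibility: w0Rw0, w0Rw1, w1Rw0, w1Rw1
Branch closes: p1 and ~p1 both at w1.
Every branch of the negation's tableau closes; the branch above is one of them.

Valid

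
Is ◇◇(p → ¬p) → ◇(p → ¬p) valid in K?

Invalid (countermodel exists)

Tableau for the negation ¬(◇◇(p → ¬p) → ◇(p → ¬p)):
1. ¬(◇◇(p → ¬p) → ◇(p → ¬p)), w0
2. ◇◇(p → ¬p), w0
3. ¬◇(p → ¬p), w0
4. ◇(p → ¬p), w1
5. ¬(p → ¬p), w1
6. p, w1
7. p → ¬p, w2
8. ¬p, w2
Accessibility: w0Rw1, w1Rw2
The negation has an open branch (countermodel exists).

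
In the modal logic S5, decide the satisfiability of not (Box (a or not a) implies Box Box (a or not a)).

No, unsatisfiable

1. not (Box (a or not a) implies Box Box (a or not a)), 0
2. Box (a or not a), 0   [neg-implies-rule on 1]
3. not Box Box (a or not a), 0   [neg-implies-rule on 1]
4. a or not a, 0   [Box-rule on 2 via 0R0]
5. not a, 0   [or-rule on 4 (branches; this branch)]
6. not Box (a or not a), 1   [neg-Box-rule on 3: fresh world 1, 0R1]
7. a or not a, 1   [Box-rule on 2 via 0R1]
8. not a, 1   [or-rule on 7 (branches; this branch)]
9. not (a or not a), 2   [neg-Box-rule on 6: fresh world 2, 1R2]
10. not a, 2   [neg-or-rule on 9]
11. a, 2   [neg-or-rule on 9]
Accessibility: 0R0, 0R1, 0R2, 1R0, 1R1, 1R2, 2R0, 2R1, 2R2
Branch closes: a and not a both at 2.
Every branch closes; the branch above is one of them.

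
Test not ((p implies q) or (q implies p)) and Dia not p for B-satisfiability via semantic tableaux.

1. not ((p implies q) or (q implies p)) and Dia not p, w0
2. not ((p implies q) or (q implies p)), w0   [and-rule on 1]
3. Dia not p, w0   [and-rule on 1]
4. not (p implies q), w0   [neg-or-rule on 2]
5. not (q implies p), w0   [neg-or-rule on 2]
6. p, w0   [neg-implies-rule on 4]
7. not q, w0   [neg-implies-rule on 4]
8. q, w0   [neg-implies-rule on 5]
9. not p, w0   [neg-implies-rule on 5]
Accessibility: w0Rw0
Branch closes: q and not q both at w0.
(One branch shown.) All branches close.

Unsatisfiable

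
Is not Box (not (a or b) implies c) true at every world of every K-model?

Not valid

Tableau for the negation Box (not (a or b) implies c):
1. Box (not (a or b) implies c), 0
The negation has an open branch (countermodel exists).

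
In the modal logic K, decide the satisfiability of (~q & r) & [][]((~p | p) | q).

1. (~q & r) & [][]((~p | p) | q), 0
2. ~q & r, 0   [&-rule on 1]
3. [][]((~p | p) | q), 0   [&-rule on 1]
4. ~q, 0   [&-rule on 2]
5. r, 0   [&-rule on 2]

Satisfiable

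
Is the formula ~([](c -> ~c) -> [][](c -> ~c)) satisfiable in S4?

Unsatisfiable (every branch closes)

1. ~([](c -> ~c) -> [][](c -> ~c)), u
2. [](c -> ~c), u   [~->-rule on 1]
3. ~[][](c -> ~c), u   [~->-rule on 1]
4. c -> ~c, u   [[]-rule on 2 via uRu]
5. ~c, u   [->-rule on 4 (branches; this branch)]
6. ~[](c -> ~c), v   [~[]-rule on 3: fresh world v, uRv]
7. c -> ~c, v   [[]-rule on 2 via uRv]
8. ~c, v   [->-rule on 7 (branches; this branch)]
9. ~(c -> ~c), w   [~[]-rule on 6: fresh world w, vRw]
10. c, w   [~->-rule on 9]
11. c -> ~c, w   [[]-rule on 2 via uRw]
12. ~c, w   [->-rule on 11 (branches; this branch)]
Accessibility: uRu, uRv, uRw, vRv, vRw, wRw
Branch closes: c and ~c both at w.
All branches of the tableau close; one closing branch shown above.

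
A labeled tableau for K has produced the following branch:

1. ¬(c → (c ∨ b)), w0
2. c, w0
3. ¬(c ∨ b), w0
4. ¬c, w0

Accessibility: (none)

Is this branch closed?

Both c and ¬c appear at w0.

Yes, closed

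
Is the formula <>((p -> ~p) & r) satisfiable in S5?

Satisfiable

1. <>((p -> ~p) & r), 0
2. (p -> ~p) & r, 1
3. p -> ~p, 1
4. r, 1
5. ~p, 1
Accessibility: 0R0, 0R1, 1R0, 1R1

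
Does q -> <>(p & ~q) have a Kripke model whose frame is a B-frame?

Satisfiable

1. q -> <>(p & ~q), w0
2. <>(p & ~q), w0
3. p & ~q, w1
4. p, w1
5. ~q, w1
Accessibility: w0Rw0, w0Rw1, w1Rw0, w1Rw1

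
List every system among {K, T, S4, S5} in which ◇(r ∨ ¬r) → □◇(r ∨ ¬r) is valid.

K-tableau for the negation ¬(◇(r ∨ ¬r) → □◇(r ∨ ¬r)):
1. ¬(◇(r ∨ ¬r) → □◇(r ∨ ¬r)), w0
2. ◇(r ∨ ¬r), w0   [¬→-rule on 1]
3. ¬□◇(r ∨ ¬r), w0   [¬→-rule on 1]
4. r ∨ ¬r, w1   [◇-rule on 2: fresh world w1, w0Rw1]
5. ¬r, w1   [∨-rule on 4 (branches; this branch)]
6. ¬◇(r ∨ ¬r), w2   [¬□-rule on 3: fresh world w2, w0Rw2]
Accessibility: w0Rw1, w0Rw2
Complete open branch: countermodel on a K-frame, so not valid in K.
T-tableau for the negation ¬(◇(r ∨ ¬r) → □◇(r ∨ ¬r)):
1. ¬(◇(r ∨ ¬r) → □◇(r ∨ ¬r)), w0
2. ◇(r ∨ ¬r), w0   [¬→-rule on 1]
3. ¬□◇(r ∨ ¬r), w0   [¬→-rule on 1]
4. r ∨ ¬r, w1   [◇-rule on 2: fresh world w1, w0Rw1]
5. ¬r, w1   [∨-rule on 4 (branches; this branch)]
6. ¬◇(r ∨ ¬r), w2   [¬□-rule on 3: fresh world w2, w0Rw2]
7. ¬(r ∨ ¬r), w2   [¬◇-rule on 6 via w2Rw2]
8. ¬r, w2   [¬∨-rule on 7]
9. r, w2   [¬∨-rule on 7]
Accessibility: w0Rw0, w0Rw1, w0Rw2, w1Rw1, w2Rw2
Branch closes: r and ¬r both at w2.
Every branch closes (one shown): valid in T, hence also in S4, S5 (every theorem of T is a theorem of S4 and S5).

T, S4, S5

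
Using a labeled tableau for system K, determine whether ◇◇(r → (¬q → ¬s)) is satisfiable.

1. ◇◇(r → (¬q → ¬s)), 0
2. ◇(r → (¬q → ¬s)), 1   [◇-rule on 1: fresh world 1, 0R1]
3. r → (¬q → ¬s), 2   [◇-rule on 2: fresh world 2, 1R2]
4. ¬q → ¬s, 2   [→-rule on 3 (branches; this branch)]
5. ¬s, 2   [→-rule on 4 (branches; this branch)]
Accessibility: 0R1, 1R2

Satisfiable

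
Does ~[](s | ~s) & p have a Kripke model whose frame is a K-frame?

No, unsatisfiable

1. ~[](s | ~s) & p, 0
2. ~[](s | ~s), 0   [&-rule on 1]
3. p, 0   [&-rule on 1]
4. ~(s | ~s), 1   [~[]-rule on 2: fresh world 1, 0R1]
5. ~s, 1   [~|-rule on 4]
6. s, 1   [~|-rule on 4]
Accessibility: 0R1
Branch closes: s and ~s both at 1.
Every branch closes; the branch above is one of them.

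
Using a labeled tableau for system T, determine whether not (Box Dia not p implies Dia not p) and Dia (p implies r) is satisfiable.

1. not (Box Dia not p implies Dia not p) and Dia (p implies r), 0
2. not (Box Dia not p implies Dia not p), 0   [and-rule on 1]
3. Dia (p implies r), 0   [and-rule on 1]
4. Box Dia not p, 0   [neg-implies-rule on 2]
5. not Dia not p, 0   [neg-implies-rule on 2]
6. Dia not p, 0   [Box-rule on 4 via 0R0]
7. p, 0   [neg-Dia-rule on 5 via 0R0]
8. p implies r, 1   [Dia-rule on 3: fresh world 1, 0R1]
9. Dia not p, 1   [Box-rule on 4 via 0R1]
10. p, 1   [neg-Dia-rule on 5 via 0R1]
11. r, 1   [implies-rule on 8 (branches; this branch)]
12. not p, 2   [Dia-rule on 6: fresh world 2, 0R2]
13. Dia not p, 2   [Box-rule on 4 via 0R2]
14. p, 2   [neg-Dia-rule on 5 via 0R2]
Accessibility: 0R0, 0R1, 0R2, 1R1, 2R2
Branch closes: p and not p both at 2.
(One branch shown.) All branches close.

No, unsatisfiable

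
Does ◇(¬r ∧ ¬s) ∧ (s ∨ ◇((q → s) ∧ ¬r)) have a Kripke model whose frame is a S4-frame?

Yes, satisfiable

1. ◇(¬r ∧ ¬s) ∧ (s ∨ ◇((q → s) ∧ ¬r)), 0
2. ◇(¬r ∧ ¬s), 0
3. s ∨ ◇((q → s) ∧ ¬r), 0
4. ◇((q → s) ∧ ¬r), 0
5. ¬r ∧ ¬s, 1
6. ¬r, 1
7. ¬s, 1
8. (q → s) ∧ ¬r, 2
9. q → s, 2
10. ¬r, 2
11. s, 2
Accessibility: 0R0, 0R1, 0R2, 1R1, 2R2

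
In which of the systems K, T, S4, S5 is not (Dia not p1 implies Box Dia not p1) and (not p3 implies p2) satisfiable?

K, T, S4

S5-tableau for the formula:
1. not (Dia not p1 implies Box Dia not p1) and (not p3 implies p2), w0
2. not (Dia not p1 implies Box Dia not p1), w0
3. not p3 implies p2, w0
4. Dia not p1, w0
5. not Box Dia not p1, w0
6. p2, w0
7. not p1, w1
8. not Dia not p1, w2
9. p1, w0
10. p1, w1
Accessibility: w0Rw0, w0Rw1, w0Rw2, w1Rw0, w1Rw1, w1Rw2, w2Rw0, w2Rw1, w2Rw2
Branch closes: p1 and not p1 both at w1.
Every branch closes (one shown): unsatisfiable in S5.
S4-tableau for the formula:
1. not (Dia not p1 implies Box Dia not p1) and (not p3 implies p2), w0
2. not (Dia not p1 implies Box Dia not p1), w0
3. not p3 implies p2, w0
4. Dia not p1, w0
5. not Box Dia not p1, w0
6. p2, w0
7. not p1, w1
8. not Dia not p1, w2
9. p1, w2
Accessibility: w0Rw0, w0Rw1, w0Rw2, w1Rw1, w2Rw2
Complete open branch: satisfiable in S4, hence also in K, T (this S4-model is also a K-model and a T-model).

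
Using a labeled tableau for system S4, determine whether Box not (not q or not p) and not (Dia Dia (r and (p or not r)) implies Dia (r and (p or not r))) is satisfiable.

Unsatisfiable

1. Box not (not q or not p) and not (Dia Dia (r and (p or not r)) implies Dia (r and (p or not r))), w0
2. Box not (not q or not p), w0   [and-rule on 1]
3. not (Dia Dia (r and (p or not r)) implies Dia (r and (p or not r))), w0   [and-rule on 1]
4. Dia Dia (r and (p or not r)), w0   [neg-implies-rule on 3]
5. not Dia (r and (p or not r)), w0   [neg-implies-rule on 3]
6. not (not q or not p), w0   [Box-rule on 2 via w0Rw0]
7. q, w0   [neg-or-rule on 6]
8. p, w0   [neg-or-rule on 6]
9. not (r and (p or not r)), w0   [neg-Dia-rule on 5 via w0Rw0]
10. not r, w0   [neg-and-rule on 9 (branches; this branch)]
11. Dia (r and (p or not r)), w1   [Dia-rule on 4: fresh world w1, w0Rw1]
12. not (not q or not p), w1   [Box-rule on 2 via w0Rw1]
13. q, w1   [neg-or-rule on 12]
14. p, w1   [neg-or-rule on 12]
15. not (r and (p or not r)), w1   [neg-Dia-rule on 5 via w0Rw1]
16. not r, w1   [neg-and-rule on 15 (branches; this branch)]
17. r and (p or not r), w2   [Dia-rule on 11: fresh world w2, w1Rw2]
18. r, w2   [and-rule on 17]
19. p or not r, w2   [and-rule on 17]
20. not (not q or not p), w2   [Box-rule on 2 via w0Rw2]
21. q, w2   [neg-or-rule on 20]
22. p, w2   [neg-or-rule on 20]
23. not (r and (p or not r)), w2   [neg-Dia-rule on 5 via w0Rw2]
24. not (p or not r), w2   [neg-and-rule on 23 (branches; this branch)]
25. not p, w2   [neg-or-rule on 24]
Accessibility: w0Rw0, w0Rw1, w0Rw2, w1Rw1, w1Rw2, w2Rw2
Branch closes: p and not p both at w2.
All branches of the tableau close; one closing branch shown above.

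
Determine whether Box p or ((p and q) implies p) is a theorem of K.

Valid

Tableau for the negation not (Box p or ((p and q) implies p)):
1. not (Box p or ((p and q) implies p)), u
2. not Box p, u   [neg-or-rule on 1]
3. not ((p and q) implies p), u   [neg-or-rule on 1]
4. p and q, u   [neg-implies-rule on 3]
5. not p, u   [neg-implies-rule on 3]
6. p, u   [and-rule on 4]
7. q, u   [and-rule on 4]
Branch closes: p and not p both at u.
Every branch of the negation's tableau closes; the branch above is one of them.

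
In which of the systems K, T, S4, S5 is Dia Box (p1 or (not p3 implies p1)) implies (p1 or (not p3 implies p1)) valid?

S5-tableau for the negation not (Dia Box (p1 or (not p3 implies p1)) implies (p1 or (not p3 implies p1))):
1. not (Dia Box (p1 or (not p3 implies p1)) implies (p1 or (not p3 implies p1))), 0
2. Dia Box (p1 or (not p3 implies p1)), 0
3. not (p1 or (not p3 implies p1)), 0
4. not p1, 0
5. not (not p3 implies p1), 0
6. not p3, 0
7. Box (p1 or (not p3 implies p1)), 1
8. p1 or (not p3 implies p1), 0
9. p1 or (not p3 implies p1), 1
10. not p3 implies p1, 0
11. not p3 implies p1, 1
12. p1, 0
Accessibility: 0R0, 0R1, 1R0, 1R1
Branch closes: p1 and not p1 both at 0.
Every branch closes (one shown): valid in S5.
S4-tableau for the negation not (Dia Box (p1 or (not p3 implies p1)) implies (p1 or (not p3 implies p1))):
1. not (Dia Box (p1 or (not p3 implies p1)) implies (p1 or (not p3 implies p1))), 0
2. Dia Box (p1 or (not p3 implies p1)), 0
3. not (p1 or (not p3 implies p1)), 0
4. not p1, 0
5. not (not p3 implies p1), 0
6. not p3, 0
7. Box (p1 or (not p3 implies p1)), 1
8. p1 or (not p3 implies p1), 1
9. not p3 implies p1, 1
10. p1, 1
Accessibility: 0R0, 0R1, 1R1
Complete open branch: countermodel on an S4-frame, so not valid in S4, nor in K, T (the same frame is also a K-frame and a T-frame).

S5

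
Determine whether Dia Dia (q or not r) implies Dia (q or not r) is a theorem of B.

Tableau for the negation not (Dia Dia (q or not r) implies Dia (q or not r)):
1. not (Dia Dia (q or not r) implies Dia (q or not r)), u
2. Dia Dia (q or not r), u
3. not Dia (q or not r), u
4. not (q or not r), u
5. not q, u
6. r, u
7. Dia (q or not r), v
8. not (q or not r), v
9. not q, v
10. r, v
11. q or not r, w
12. not r, w
Accessibility: uRu, uRv, vRu, vRv, vRw, wRv, wRw
The negation has an open branch (countermodel exists).

No, not valid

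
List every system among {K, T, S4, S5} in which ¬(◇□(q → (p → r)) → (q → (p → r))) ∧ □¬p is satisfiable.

K-tableau for the formula:
1. ¬(◇□(q → (p → r)) → (q → (p → r))) ∧ □¬p, w0
2. ¬(◇□(q → (p → r)) → (q → (p → r))), w0   [∧-rule on 1]
3. □¬p, w0   [∧-rule on 1]
4. ◇□(q → (p → r)), w0   [¬→-rule on 2]
5. ¬(q → (p → r)), w0   [¬→-rule on 2]
6. q, w0   [¬→-rule on 5]
7. ¬(p → r), w0   [¬→-rule on 5]
8. p, w0   [¬→-rule on 7]
9. ¬r, w0   [¬→-rule on 7]
10. □(q → (p → r)), w1   [◇-rule on 4: fresh world w1, w0Rw1]
11. ¬p, w1   [□-rule on 3 via w0Rw1]
Accessibility: w0Rw1
Complete open branch: satisfiable in K.
T-tableau for the formula:
1. ¬(◇□(q → (p → r)) → (q → (p → r))) ∧ □¬p, w0
2. ¬(◇□(q → (p → r)) → (q → (p → r))), w0   [∧-rule on 1]
3. □¬p, w0   [∧-rule on 1]
4. ◇□(q → (p → r)), w0   [¬→-rule on 2]
5. ¬(q → (p → r)), w0   [¬→-rule on 2]
6. q, w0   [¬→-rule on 5]
7. ¬(p → r), w0   [¬→-rule on 5]
8. p, w0   [¬→-rule on 7]
9. ¬r, w0   [¬→-rule on 7]
10. ¬p, w0   [□-rule on 3 via w0Rw0]
Accessibility: w0Rw0
Branch closes: p and ¬p both at w0.
Every branch closes (one shown): unsatisfiable in T, hence also in S4, S5 (every S4/S5-frame is a T-frame).

K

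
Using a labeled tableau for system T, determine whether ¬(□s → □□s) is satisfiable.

Satisfiable

1. ¬(□s → □□s), 0
2. □s, 0
3. ¬□□s, 0
4. s, 0
5. ¬□s, 1
6. s, 1
7. ¬s, 2
Accessibility: 0R0, 0R1, 1R1, 1R2, 2R2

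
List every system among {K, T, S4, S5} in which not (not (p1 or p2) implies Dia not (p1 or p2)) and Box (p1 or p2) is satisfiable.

T-tableau for the formula:
1. not (not (p1 or p2) implies Dia not (p1 or p2)) and Box (p1 or p2), w0
2. not (not (p1 or p2) implies Dia not (p1 or p2)), w0   [and-rule on 1]
3. Box (p1 or p2), w0   [and-rule on 1]
4. not (p1 or p2), w0   [neg-implies-rule on 2]
5. not Dia not (p1 or p2), w0   [neg-implies-rule on 2]
6. not p1, w0   [neg-or-rule on 4]
7. not p2, w0   [neg-or-rule on 4]
8. p1 or p2, w0   [Box-rule on 3 via w0Rw0]
9. p2, w0   [or-rule on 8 (branches; this branch)]
Accessibility: w0Rw0
Branch closes: p2 and not p2 both at w0.
Every branch closes (one shown): unsatisfiable in T, hence also in S4, S5 (every S4/S5-frame is a T-frame).
K-tableau for the formula:
1. not (not (p1 or p2) implies Dia not (p1 or p2)) and Box (p1 or p2), w0
2. not (not (p1 or p2) implies Dia not (p1 or p2)), w0   [and-rule on 1]
3. Box (p1 or p2), w0   [and-rule on 1]
4. not (p1 or p2), w0   [neg-implies-rule on 2]
5. not Dia not (p1 or p2), w0   [neg-implies-rule on 2]
6. not p1, w0   [neg-or-rule on 4]
7. not p2, w0   [neg-or-rule on 4]
Complete open branch: satisfiable in K.

K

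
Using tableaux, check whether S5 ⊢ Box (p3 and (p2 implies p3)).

Tableau for the negation not Box (p3 and (p2 implies p3)):
1. not Box (p3 and (p2 implies p3)), u
2. not (p3 and (p2 implies p3)), v   [neg-Box-rule on 1: fresh world v, uRv]
3. not (p2 implies p3), v   [neg-and-rule on 2 (branches; this branch)]
4. p2, v   [neg-implies-rule on 3]
5. not p3, v   [neg-implies-rule on 3]
Accessibility: uRu, uRv, vRu, vRv
The negation has an open branch (countermodel exists).

No, not valid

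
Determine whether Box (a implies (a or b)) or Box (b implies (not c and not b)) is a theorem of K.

Tableau for the negation not (Box (a implies (a or b)) or Box (b implies (not c and not b))):
1. not (Box (a implies (a or b)) or Box (b implies (not c and not b))), u
2. not Box (a implies (a or b)), u
3. not Box (b implies (not c and not b)), u
4. not (a implies (a or b)), v
5. a, v
6. not (a or b), v
7. not a, v
8. not b, v
Accessibility: uRv
Branch closes: a and not a both at v.
Every branch of the negation's tableau closes; the branch above is one of them.

Yes, valid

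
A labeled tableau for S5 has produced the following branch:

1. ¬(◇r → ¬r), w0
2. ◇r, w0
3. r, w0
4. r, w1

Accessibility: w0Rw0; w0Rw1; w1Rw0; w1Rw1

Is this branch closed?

Open

There is no literal clash: for every atom and world, at most one sign appears.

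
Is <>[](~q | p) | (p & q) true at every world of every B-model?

No, not valid

Tableau for the negation ~(<>[](~q | p) | (p & q)):
1. ~(<>[](~q | p) | (p & q)), u
2. ~<>[](~q | p), u
3. ~(p & q), u
4. ~[](~q | p), u
5. ~q, u
6. ~(~q | p), v
7. q, v
8. ~p, v
9. ~[](~q | p), v
10. ~(~q | p), w
11. q, w
12. ~p, w
Accessibility: uRu, uRv, vRu, vRv, vRw, wRv, wRw
The negation has an open branch (countermodel exists).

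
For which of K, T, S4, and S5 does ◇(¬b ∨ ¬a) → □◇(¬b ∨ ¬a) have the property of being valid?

S5

S5-tableau for the negation ¬(◇(¬b ∨ ¬a) → □◇(¬b ∨ ¬a)):
1. ¬(◇(¬b ∨ ¬a) → □◇(¬b ∨ ¬a)), w0
2. ◇(¬b ∨ ¬a), w0   [¬→-rule on 1]
3. ¬□◇(¬b ∨ ¬a), w0   [¬→-rule on 1]
4. ¬b ∨ ¬a, w1   [◇-rule on 2: fresh world w1, w0Rw1]
5. ¬a, w1   [∨-rule on 4 (branches; this branch)]
6. ¬◇(¬b ∨ ¬a), w2   [¬□-rule on 3: fresh world w2, w0Rw2]
7. ¬(¬b ∨ ¬a), w0   [¬◇-rule on 6 via w2Rw0]
8. b, w0   [¬∨-rule on 7]
9. a, w0   [¬∨-rule on 7]
10. ¬(¬b ∨ ¬a), w1   [¬◇-rule on 6 via w2Rw1]
11. b, w1   [¬∨-rule on 10]
12. a, w1   [¬∨-rule on 10]
Accessibility: w0Rw0, w0Rw1, w0Rw2, w1Rw0, w1Rw1, w1Rw2, w2Rw0, w2Rw1, w2Rw2
Branch closes: a and ¬a both at w1.
Every branch closes (one shown): valid in S5.
S4-tableau for the negation ¬(◇(¬b ∨ ¬a) → □◇(¬b ∨ ¬a)):
1. ¬(◇(¬b ∨ ¬a) → □◇(¬b ∨ ¬a)), w0
2. ◇(¬b ∨ ¬a), w0   [¬→-rule on 1]
3. ¬□◇(¬b ∨ ¬a), w0   [¬→-rule on 1]
4. ¬b ∨ ¬a, w1   [◇-rule on 2: fresh world w1, w0Rw1]
5. ¬a, w1   [∨-rule on 4 (branches; this branch)]
6. ¬◇(¬b ∨ ¬a), w2   [¬□-rule on 3: fresh world w2, w0Rw2]
7. ¬(¬b ∨ ¬a), w2   [¬◇-rule on 6 via w2Rw2]
8. b, w2   [¬∨-rule on 7]
9. a, w2   [¬∨-rule on 7]
Accessibility: w0Rw0, w0Rw1, w0Rw2, w1Rw1, w2Rw2
Complete open branch: countermodel on an S4-frame, so not valid in S4, nor in K, T (the same frame is also a K-frame and a T-frame).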